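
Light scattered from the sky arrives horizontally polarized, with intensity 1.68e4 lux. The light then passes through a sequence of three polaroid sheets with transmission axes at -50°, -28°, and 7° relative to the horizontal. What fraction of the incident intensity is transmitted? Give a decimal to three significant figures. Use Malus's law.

I/I₀ ≈ 0.238

By Malus's law, I₁ = 1.68e4 lux · cos²(50°) = 6941 lux.
I₂ = I₁ · cos²(22°) = 6941 · 0.8597 = 5967 lux.
I₃ = I₂ · cos²(35°) = 5967 · 0.671 = 4004 lux.
Transmitted fraction = 0.2383.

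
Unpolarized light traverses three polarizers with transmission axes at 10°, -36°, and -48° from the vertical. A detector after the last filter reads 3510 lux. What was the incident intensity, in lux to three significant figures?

Unpolarized light through the first polarizer → I₁ = ½ I₀, now polarized at 10°.
I₂ = I₁ cos²(-36° − 10°) = 0.5 I₀ · cos²(46°) = 0.2413 I₀.
I₃ = I₂ cos²(-48° + 36°) = 0.2413 I₀ · cos²(12°) = 0.2308 I₀.
So 3510 lux = 0.2308 I₀, giving I₀ = 3510/0.2308 = 1.52e+04 lux.

I₀ ≈ 1.52e4 lux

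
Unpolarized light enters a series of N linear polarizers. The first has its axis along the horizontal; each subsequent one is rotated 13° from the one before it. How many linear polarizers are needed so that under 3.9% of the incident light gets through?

First polarizer halves the unpolarized light: factor 1/2.
Each further stage multiplies by cos²(13°) = 0.9494.
After N polarizers: T = 0.5·0.9494^(N−1). Require T < 0.039 ⇒ N−1 > ln(0.039/0.5)/ln(0.9494) = 49.13, so N−1 ≥ 50 and N = 51.
Check: N=51 gives T = 0.03727 < 0.039; N=50 gives T = 0.03926.

N = 51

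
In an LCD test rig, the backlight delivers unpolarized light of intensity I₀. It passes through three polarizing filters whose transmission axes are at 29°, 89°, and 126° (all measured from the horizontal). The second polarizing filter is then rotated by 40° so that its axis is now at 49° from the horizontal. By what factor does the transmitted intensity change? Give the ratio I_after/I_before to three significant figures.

I_new/I_old ≈ 0.280

Before rotation:
Unpolarized light through the first polarizer → I₁ = ½ I₀, now polarized at 29°.
I₂ = I₁ cos²(89° − 29°) = 0.5 I₀ · cos²(60°) = 0.125 I₀.
I₃ = I₂ cos²(126° − 89°) = 0.125 I₀ · cos²(37°) = 0.07973 I₀.
After rotation:
Unpolarized light through the first polarizer → I₁ = ½ I₀, now polarized at 29°.
I₂ = I₁ cos²(49° − 29°) = 0.5 I₀ · cos²(20°) = 0.4415 I₀.
I₃ = I₂ cos²(126° − 49°) = 0.4415 I₀ · cos²(77°) = 0.02234 I₀.
Ratio = 0.02234 / 0.07973 = 0.2802.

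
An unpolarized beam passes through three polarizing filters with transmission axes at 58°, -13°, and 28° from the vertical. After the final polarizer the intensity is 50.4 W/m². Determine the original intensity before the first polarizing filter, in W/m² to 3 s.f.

I₀ ≈ 1670 W/m²

Unpolarized light through the first polarizer → I₁ = ½ I₀, now polarized at 58°.
I₂ = I₁ cos²(-13° − 58°) = 0.5 I₀ · cos²(71°) = 0.053 I₀.
I₃ = I₂ cos²(28° + 13°) = 0.053 I₀ · cos²(41°) = 0.03019 I₀.
So 50.4 W/m² = 0.03019 I₀, giving I₀ = 50.4/0.03019 = 1670 W/m².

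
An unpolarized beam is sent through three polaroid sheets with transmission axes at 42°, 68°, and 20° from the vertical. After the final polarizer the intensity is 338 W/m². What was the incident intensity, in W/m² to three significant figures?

I₀ ≈ 1870 W/m²

Unpolarized light through the first polarizer → I₁ = ½ I₀, now polarized at 42°.
I₂ = I₁ cos²(68° − 42°) = 0.5 I₀ · cos²(26°) = 0.4039 I₀.
I₃ = I₂ cos²(20° − 68°) = 0.4039 I₀ · cos²(48°) = 0.1808 I₀.
So 338 W/m² = 0.1808 I₀, giving I₀ = 338/0.1808 = 1869 W/m².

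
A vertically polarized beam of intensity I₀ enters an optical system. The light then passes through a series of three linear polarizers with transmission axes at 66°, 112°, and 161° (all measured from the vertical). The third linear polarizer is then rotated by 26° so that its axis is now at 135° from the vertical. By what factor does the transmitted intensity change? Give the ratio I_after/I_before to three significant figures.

Before rotation:
I₁ = I₀ cos²(66° − 0°) = I₀ cos²(66°) = 0.1654 I₀.
I₂ = I₁ cos²(112° − 66°) = 0.1654 I₀ · cos²(46°) = 0.07983 I₀.
I₃ = I₂ cos²(161° − 112°) = 0.07983 I₀ · cos²(49°) = 0.03436 I₀.
After rotation:
I₁ = I₀ cos²(66° − 0°) = I₀ cos²(66°) = 0.1654 I₀.
I₂ = I₁ cos²(112° − 66°) = 0.1654 I₀ · cos²(46°) = 0.07983 I₀.
I₃ = I₂ cos²(135° − 112°) = 0.07983 I₀ · cos²(23°) = 0.06764 I₀.
Ratio = 0.06764 / 0.03436 = 1.969.

I_new/I_old ≈ 1.97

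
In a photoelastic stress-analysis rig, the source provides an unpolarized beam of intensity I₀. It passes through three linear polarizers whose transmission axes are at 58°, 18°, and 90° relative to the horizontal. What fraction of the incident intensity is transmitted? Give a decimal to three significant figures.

≈ 0.0280 I₀

Unpolarized light through the first polarizer → I₁ = ½ I₀, now polarized at 58°.
I₂ = I₁ cos²(18° − 58°) = 0.5 I₀ · cos²(40°) = 0.2934 I₀.
I₃ = I₂ cos²(90° − 18°) = 0.2934 I₀ · cos²(72°) = 0.02802 I₀.
Transmitted fraction = 0.02802.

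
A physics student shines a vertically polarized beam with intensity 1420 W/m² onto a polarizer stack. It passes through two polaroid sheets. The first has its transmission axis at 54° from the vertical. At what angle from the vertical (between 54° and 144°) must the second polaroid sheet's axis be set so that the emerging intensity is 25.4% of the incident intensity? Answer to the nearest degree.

θ ≈ 85°

I₁ = I₀ cos²(54° − 0°) = I₀ cos²(54°) = 0.3455 I₀.
Need I₂/I₀ = 0.254, so cos²(θ − 54°) = 0.254 / 0.3455 = 0.7352.
θ − 54° = arccos(√0.7352) = 31.0°, giving θ ≈ 54 + 31.0 = 85.0°.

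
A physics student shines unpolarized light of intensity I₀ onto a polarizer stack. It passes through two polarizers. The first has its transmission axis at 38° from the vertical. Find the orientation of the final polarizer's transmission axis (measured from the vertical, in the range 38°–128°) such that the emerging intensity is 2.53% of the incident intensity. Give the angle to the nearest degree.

θ ≈ 115°

Unpolarized light through the first polarizer → I₁ = ½ I₀, now polarized at 38°.
Need I₂/I₀ = 0.0253, so cos²(θ − 38°) = 0.0253 / 0.5 = 0.0506.
θ − 38° = arccos(√0.0506) = 77.0°, giving θ ≈ 38 + 77.0 = 115.0°.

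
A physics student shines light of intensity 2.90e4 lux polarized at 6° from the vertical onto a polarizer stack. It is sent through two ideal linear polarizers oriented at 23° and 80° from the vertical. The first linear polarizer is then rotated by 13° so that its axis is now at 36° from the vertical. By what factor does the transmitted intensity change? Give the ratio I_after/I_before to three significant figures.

Before rotation:
By Malus's law, I₁ = I₀ cos²(23° − 6°) = I₀ cos²(17°) = 0.9145 I₀.
I₂ = I₁ cos²(80° − 23°) = 0.9145 I₀ · cos²(57°) = 0.2713 I₀.
After rotation:
I₁ = I₀ cos²(36° − 6°) = I₀ cos²(30°) = 0.75 I₀.
I₂ = I₁ cos²(80° − 36°) = 0.75 I₀ · cos²(44°) = 0.3881 I₀.
Ratio = 0.3881 / 0.2713 = 1.431.

I_new/I_old ≈ 1.43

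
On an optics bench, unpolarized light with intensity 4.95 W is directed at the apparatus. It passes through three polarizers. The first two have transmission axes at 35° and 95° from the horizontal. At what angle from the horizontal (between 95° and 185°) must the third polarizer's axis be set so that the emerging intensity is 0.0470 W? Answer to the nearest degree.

Unpolarized light through the first polarizer → I₁ = ½ I₀, now polarized at 35°.
I₂ = I₁ cos²(95° − 35°) = 0.5 I₀ · cos²(60°) = 0.125 I₀.
Target fraction: 0.0470 / 4.95 W = 0.009495 of I₀.
Need I₃/I₀ = 0.009495, so cos²(θ − 95°) = 0.009495 / 0.125 = 0.07596.
θ − 95° = arccos(√0.07596) = 74.0°, giving θ ≈ 95 + 74.0 = 169.0°.

θ ≈ 169°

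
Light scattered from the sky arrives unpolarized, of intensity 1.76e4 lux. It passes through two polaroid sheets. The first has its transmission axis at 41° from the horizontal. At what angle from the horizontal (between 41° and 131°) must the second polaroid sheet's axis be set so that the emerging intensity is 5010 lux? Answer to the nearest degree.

θ ≈ 82°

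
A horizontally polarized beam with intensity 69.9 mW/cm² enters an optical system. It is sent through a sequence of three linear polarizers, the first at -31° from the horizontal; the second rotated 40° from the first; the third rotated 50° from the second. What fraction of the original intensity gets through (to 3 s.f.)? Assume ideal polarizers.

I/I₀ ≈ 0.178

I₁ = 69.9 mW/cm² · cos²(31°) = 51.36 mW/cm².
I₂ = I₁ · cos²(40°) = 51.36 · 0.5868 = 30.14 mW/cm².
I₃ = I₂ · cos²(50°) = 30.14 · 0.4132 = 12.45 mW/cm².
Transmitted fraction = 0.1781.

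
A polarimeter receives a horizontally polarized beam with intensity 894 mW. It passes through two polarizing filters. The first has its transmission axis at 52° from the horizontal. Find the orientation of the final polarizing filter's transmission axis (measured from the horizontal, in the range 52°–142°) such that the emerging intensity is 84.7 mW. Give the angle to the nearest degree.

θ ≈ 112°

By Malus's law, I₁ = I₀ cos²(52° − 0°) = I₀ cos²(52°) = 0.379 I₀.
Target fraction: 84.7 / 894 mW = 0.09474 of I₀.
Need I₂/I₀ = 0.09474, so cos²(θ − 52°) = 0.09474 / 0.379 = 0.25.
θ − 52° = arccos(√0.25) = 60.0°, giving θ ≈ 52 + 60.0 = 112.0°.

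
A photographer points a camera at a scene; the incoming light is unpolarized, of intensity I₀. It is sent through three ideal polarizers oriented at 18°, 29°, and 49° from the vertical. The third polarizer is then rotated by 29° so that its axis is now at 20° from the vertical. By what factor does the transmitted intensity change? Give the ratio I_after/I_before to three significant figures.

Before rotation:
Unpolarized light through the first polarizer → I₁ = ½ I₀, now polarized at 18°.
I₂ = I₁ cos²(29° − 18°) = 0.5 I₀ · cos²(11°) = 0.4818 I₀.
I₃ = I₂ cos²(49° − 29°) = 0.4818 I₀ · cos²(20°) = 0.4254 I₀.
After rotation:
Unpolarized light through the first polarizer → I₁ = ½ I₀, now polarized at 18°.
I₂ = I₁ cos²(29° − 18°) = 0.5 I₀ · cos²(11°) = 0.4818 I₀.
I₃ = I₂ cos²(20° − 29°) = 0.4818 I₀ · cos²(9°) = 0.47 I₀.
Ratio = 0.47 / 0.4254 = 1.105.

I_new/I_old ≈ 1.10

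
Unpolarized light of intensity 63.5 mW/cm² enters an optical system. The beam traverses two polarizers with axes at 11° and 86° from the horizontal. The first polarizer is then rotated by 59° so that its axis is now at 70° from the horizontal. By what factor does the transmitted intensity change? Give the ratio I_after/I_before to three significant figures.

I_new/I_old ≈ 13.8

Before rotation:
Unpolarized light through the first polarizer → I₁ = ½ I₀, now polarized at 11°.
I₂ = I₁ cos²(86° − 11°) = 0.5 I₀ · cos²(75°) = 0.03349 I₀.
After rotation:
Unpolarized light through the first polarizer → I₁ = ½ I₀, now polarized at 70°.
I₂ = I₁ cos²(86° − 70°) = 0.5 I₀ · cos²(16°) = 0.462 I₀.
Ratio = 0.462 / 0.03349 = 13.79.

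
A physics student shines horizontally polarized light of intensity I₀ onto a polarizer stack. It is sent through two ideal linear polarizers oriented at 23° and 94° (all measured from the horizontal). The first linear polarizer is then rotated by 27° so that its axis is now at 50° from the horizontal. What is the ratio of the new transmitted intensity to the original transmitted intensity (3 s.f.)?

I_new/I_old ≈ 2.38

Before rotation:
By Malus's law, I₁ = I₀ cos²(23° − 0°) = I₀ cos²(23°) = 0.8473 I₀.
I₂ = I₁ cos²(94° − 23°) = 0.8473 I₀ · cos²(71°) = 0.08981 I₀.
After rotation:
I₁ = I₀ cos²(50° − 0°) = I₀ cos²(50°) = 0.4132 I₀.
I₂ = I₁ cos²(94° − 50°) = 0.4132 I₀ · cos²(44°) = 0.2138 I₀.
Ratio = 0.2138 / 0.08981 = 2.38.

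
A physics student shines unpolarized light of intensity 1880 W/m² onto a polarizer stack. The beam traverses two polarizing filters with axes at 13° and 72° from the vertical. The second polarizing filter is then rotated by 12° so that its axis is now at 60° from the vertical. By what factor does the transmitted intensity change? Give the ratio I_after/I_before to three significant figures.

Before rotation:
Unpolarized light through the first polarizer → I₁ = ½ I₀, now polarized at 13°.
I₂ = I₁ cos²(72° − 13°) = 0.5 I₀ · cos²(59°) = 0.1326 I₀.
After rotation:
Unpolarized light through the first polarizer → I₁ = ½ I₀, now polarized at 13°.
I₂ = I₁ cos²(60° − 13°) = 0.5 I₀ · cos²(47°) = 0.2326 I₀.
Ratio = 0.2326 / 0.1326 = 1.753.

I_new/I_old ≈ 1.75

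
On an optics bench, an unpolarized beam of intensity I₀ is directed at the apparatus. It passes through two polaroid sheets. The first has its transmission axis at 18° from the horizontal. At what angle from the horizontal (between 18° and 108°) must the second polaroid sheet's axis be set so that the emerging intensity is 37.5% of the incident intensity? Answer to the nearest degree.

θ ≈ 48°

Unpolarized light through the first polarizer → I₁ = ½ I₀, now polarized at 18°.
Need I₂/I₀ = 0.375, so cos²(θ − 18°) = 0.375 / 0.5 = 0.75.
θ − 18° = arccos(√0.75) = 30.0°, giving θ ≈ 18 + 30.0 = 48.0°.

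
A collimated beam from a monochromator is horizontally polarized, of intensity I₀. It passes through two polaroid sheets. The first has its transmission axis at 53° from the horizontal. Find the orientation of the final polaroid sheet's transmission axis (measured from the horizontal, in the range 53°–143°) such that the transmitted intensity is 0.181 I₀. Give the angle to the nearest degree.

By Malus's law, I₁ = I₀ cos²(53° − 0°) = I₀ cos²(53°) = 0.3622 I₀.
Need I₂/I₀ = 0.181, so cos²(θ − 53°) = 0.181 / 0.3622 = 0.4997.
θ − 53° = arccos(√0.4997) = 45.0°, giving θ ≈ 53 + 45.0 = 98.0°.

θ ≈ 98°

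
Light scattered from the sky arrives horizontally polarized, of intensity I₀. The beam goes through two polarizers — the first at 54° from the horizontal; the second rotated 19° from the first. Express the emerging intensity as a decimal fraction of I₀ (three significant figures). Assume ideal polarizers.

≈ 0.309 I₀

By Malus's law, I₁ = I₀ cos²(54° − 0°) = I₀ cos²(54°) = 0.3455 I₀.
I₂ = I₁ cos²(19°) = 0.3455 · 0.894 I₀ = 0.3089 I₀.
Transmitted fraction = 0.3089.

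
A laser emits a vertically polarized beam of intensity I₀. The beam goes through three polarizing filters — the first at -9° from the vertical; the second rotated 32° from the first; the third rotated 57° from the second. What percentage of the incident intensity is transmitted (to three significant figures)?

≈ 20.8%

I₁ = I₀ cos²(-9° − 0°) = I₀ cos²(9°) = 0.9755 I₀.
I₂ = I₁ cos²(32°) = 0.9755 · 0.7192 I₀ = 0.7016 I₀.
I₃ = I₂ cos²(57°) = 0.7016 · 0.2966 I₀ = 0.2081 I₀.
That is 20.81% of the incident intensity.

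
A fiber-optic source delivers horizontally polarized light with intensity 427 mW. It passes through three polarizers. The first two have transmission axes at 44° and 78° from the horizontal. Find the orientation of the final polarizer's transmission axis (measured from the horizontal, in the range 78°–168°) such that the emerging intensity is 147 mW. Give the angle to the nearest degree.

I₁ = I₀ cos²(44° − 0°) = I₀ cos²(44°) = 0.5174 I₀.
I₂ = I₁ cos²(78° − 44°) = 0.5174 I₀ · cos²(34°) = 0.3556 I₀.
Target fraction: 147 / 427 mW = 0.3443 of I₀.
Need I₃/I₀ = 0.3443, so cos²(θ − 78°) = 0.3443 / 0.3556 = 0.968.
θ − 78° = arccos(√0.968) = 10.3°, giving θ ≈ 78 + 10.3 = 88.3°.

θ ≈ 88°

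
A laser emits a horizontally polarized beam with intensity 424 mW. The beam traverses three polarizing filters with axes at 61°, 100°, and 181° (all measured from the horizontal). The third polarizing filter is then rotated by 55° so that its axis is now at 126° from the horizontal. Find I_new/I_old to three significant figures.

I_new/I_old ≈ 33.0

Before rotation:
By Malus's law, I₁ = I₀ cos²(61° − 0°) = I₀ cos²(61°) = 0.235 I₀.
I₂ = I₁ cos²(100° − 61°) = 0.235 I₀ · cos²(39°) = 0.142 I₀.
I₃ = I₂ cos²(181° − 100°) = 0.142 I₀ · cos²(81°) = 0.003474 I₀.
After rotation:
I₁ = I₀ cos²(61° − 0°) = I₀ cos²(61°) = 0.235 I₀.
I₂ = I₁ cos²(100° − 61°) = 0.235 I₀ · cos²(39°) = 0.142 I₀.
I₃ = I₂ cos²(126° − 100°) = 0.142 I₀ · cos²(26°) = 0.1147 I₀.
Ratio = 0.1147 / 0.003474 = 33.01.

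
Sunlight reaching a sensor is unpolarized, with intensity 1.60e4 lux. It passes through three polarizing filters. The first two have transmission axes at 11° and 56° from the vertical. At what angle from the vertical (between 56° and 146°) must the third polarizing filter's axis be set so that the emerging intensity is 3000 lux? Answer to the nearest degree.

Unpolarized light through the first polarizer → I₁ = ½ I₀, now polarized at 11°.
I₂ = I₁ cos²(56° − 11°) = 0.5 I₀ · cos²(45°) = 0.25 I₀.
Target fraction: 3000 / 1.60e4 lux = 0.1875 of I₀.
Need I₃/I₀ = 0.1875, so cos²(θ − 56°) = 0.1875 / 0.25 = 0.75.
θ − 56° = arccos(√0.75) = 30.0°, giving θ ≈ 56 + 30.0 = 86.0°.

θ ≈ 86°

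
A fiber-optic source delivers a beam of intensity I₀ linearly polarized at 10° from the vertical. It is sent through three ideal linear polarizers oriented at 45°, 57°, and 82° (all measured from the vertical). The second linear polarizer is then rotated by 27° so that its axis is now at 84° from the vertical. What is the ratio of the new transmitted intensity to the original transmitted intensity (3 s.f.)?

I_new/I_old ≈ 0.768

Before rotation:
I₁ = I₀ cos²(45° − 10°) = I₀ cos²(35°) = 0.671 I₀.
I₂ = I₁ cos²(57° − 45°) = 0.671 I₀ · cos²(12°) = 0.642 I₀.
I₃ = I₂ cos²(82° − 57°) = 0.642 I₀ · cos²(25°) = 0.5273 I₀.
After rotation:
I₁ = I₀ cos²(45° − 10°) = I₀ cos²(35°) = 0.671 I₀.
I₂ = I₁ cos²(84° − 45°) = 0.671 I₀ · cos²(39°) = 0.4053 I₀.
I₃ = I₂ cos²(82° − 84°) = 0.4053 I₀ · cos²(2°) = 0.4048 I₀.
Ratio = 0.4048 / 0.5273 = 0.7676.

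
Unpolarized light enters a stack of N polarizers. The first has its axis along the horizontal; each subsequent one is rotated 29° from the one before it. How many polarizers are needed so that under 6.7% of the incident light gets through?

N = 9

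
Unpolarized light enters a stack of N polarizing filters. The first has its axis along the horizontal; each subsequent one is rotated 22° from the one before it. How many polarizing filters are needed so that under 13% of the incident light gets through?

N = 10

First polarizer halves the unpolarized light: factor 1/2.
Each further stage multiplies by cos²(22°) = 0.8597.
After N polarizers: T = 0.5·0.8597^(N−1). Require T < 0.13 ⇒ N−1 > ln(0.13/0.5)/ln(0.8597) = 8.91, so N−1 ≥ 9 and N = 10.
Check: N=10 gives T = 0.1282 < 0.13; N=9 gives T = 0.1492.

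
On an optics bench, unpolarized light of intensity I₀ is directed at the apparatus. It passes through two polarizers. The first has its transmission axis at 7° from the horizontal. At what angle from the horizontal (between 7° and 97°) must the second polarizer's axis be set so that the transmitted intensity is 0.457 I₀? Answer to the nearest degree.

Unpolarized light through the first polarizer → I₁ = ½ I₀, now polarized at 7°.
Need I₂/I₀ = 0.457, so cos²(θ − 7°) = 0.457 / 0.5 = 0.914.
θ − 7° = arccos(√0.914) = 17.1°, giving θ ≈ 7 + 17.1 = 24.1°.

θ ≈ 24°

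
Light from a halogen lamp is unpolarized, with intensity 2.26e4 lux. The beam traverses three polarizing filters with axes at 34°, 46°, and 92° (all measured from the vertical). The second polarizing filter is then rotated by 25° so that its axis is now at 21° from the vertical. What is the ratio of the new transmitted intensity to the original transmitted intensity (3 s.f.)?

Before rotation:
Unpolarized light through the first polarizer → I₁ = ½ I₀, now polarized at 34°.
I₂ = I₁ cos²(46° − 34°) = 0.5 I₀ · cos²(12°) = 0.4784 I₀.
I₃ = I₂ cos²(92° − 46°) = 0.4784 I₀ · cos²(46°) = 0.2308 I₀.
After rotation:
Unpolarized light through the first polarizer → I₁ = ½ I₀, now polarized at 34°.
I₂ = I₁ cos²(21° − 34°) = 0.5 I₀ · cos²(13°) = 0.4747 I₀.
I₃ = I₂ cos²(92° − 21°) = 0.4747 I₀ · cos²(71°) = 0.05032 I₀.
Ratio = 0.05032 / 0.2308 = 0.218.

I_new/I_old ≈ 0.218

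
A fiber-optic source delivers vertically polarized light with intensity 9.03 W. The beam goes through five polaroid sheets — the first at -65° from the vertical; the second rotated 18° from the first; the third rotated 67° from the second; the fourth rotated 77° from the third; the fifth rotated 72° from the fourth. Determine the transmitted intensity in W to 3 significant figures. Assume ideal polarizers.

I ≈ 0.00108 W

By Malus's law, I₁ = 9.03 W · cos²(65°) = 1.613 W.
I₂ = I₁ · cos²(18°) = 1.613 · 0.9045 = 1.459 W.
I₃ = I₂ · cos²(67°) = 1.459 · 0.1527 = 0.2227 W.
I₄ = I₃ · cos²(77°) = 0.2227 · 0.0506 = 0.01127 W.
I₅ = I₄ · cos²(72°) = 0.01127 · 0.09549 = 0.001076 W.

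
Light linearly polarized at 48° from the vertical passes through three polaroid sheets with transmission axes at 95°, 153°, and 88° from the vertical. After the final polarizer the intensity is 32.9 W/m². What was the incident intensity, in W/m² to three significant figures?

I₀ ≈ 1410 W/m²

I₁ = I₀ cos²(95° − 48°) = I₀ cos²(47°) = 0.4651 I₀.
I₂ = I₁ cos²(153° − 95°) = 0.4651 I₀ · cos²(58°) = 0.1306 I₀.
I₃ = I₂ cos²(88° − 153°) = 0.1306 I₀ · cos²(65°) = 0.02333 I₀.
So 32.9 W/m² = 0.02333 I₀, giving I₀ = 32.9/0.02333 = 1410 W/m².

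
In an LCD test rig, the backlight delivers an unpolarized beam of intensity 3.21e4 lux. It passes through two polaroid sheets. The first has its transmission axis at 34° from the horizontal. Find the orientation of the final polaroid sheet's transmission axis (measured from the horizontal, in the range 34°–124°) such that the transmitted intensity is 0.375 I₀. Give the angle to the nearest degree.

Unpolarized light through the first polarizer → I₁ = ½ I₀, now polarized at 34°.
Need I₂/I₀ = 0.375, so cos²(θ − 34°) = 0.375 / 0.5 = 0.75.
θ − 34° = arccos(√0.75) = 30.0°, giving θ ≈ 34 + 30.0 = 64.0°.

θ ≈ 64°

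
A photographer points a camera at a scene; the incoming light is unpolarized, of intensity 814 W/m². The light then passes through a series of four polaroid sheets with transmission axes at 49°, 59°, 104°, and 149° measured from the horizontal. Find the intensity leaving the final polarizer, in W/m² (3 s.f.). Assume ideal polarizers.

Unpolarized light through the first polarizer → I₁ = 814 W/m²/2 = 407 W/m², polarized at 49°.
I₂ = I₁ · cos²(10°) = 407 · 0.9698 = 394.7 W/m².
I₃ = I₂ · cos²(45°) = 394.7 · 0.5 = 197.4 W/m².
I₄ = I₃ · cos²(45°) = 197.4 · 0.5 = 98.68 W/m².

I ≈ 98.7 W/m²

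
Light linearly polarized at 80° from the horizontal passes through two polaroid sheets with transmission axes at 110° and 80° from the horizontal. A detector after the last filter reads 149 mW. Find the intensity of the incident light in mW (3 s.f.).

I₀ ≈ 265 mW

I₁ = I₀ cos²(110° − 80°) = I₀ cos²(30°) = 0.75 I₀.
I₂ = I₁ cos²(80° − 110°) = 0.75 I₀ · cos²(30°) = 0.5625 I₀.
So 149 mW = 0.5625 I₀, giving I₀ = 149/0.5625 = 264.9 mW.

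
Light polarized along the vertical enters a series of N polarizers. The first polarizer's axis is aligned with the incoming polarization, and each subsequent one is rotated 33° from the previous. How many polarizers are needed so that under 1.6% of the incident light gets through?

First polarizer is aligned with the polarization: full transmission.
Each further stage multiplies by cos²(33°) = 0.7034.
After N polarizers: T = 0.7034^(N−1). Require T < 0.016 ⇒ N−1 > ln(0.016)/ln(0.7034) = 11.75, so N−1 ≥ 12 and N = 13.
Check: N=13 gives T = 0.01466 < 0.016; N=12 gives T = 0.02085.

N = 13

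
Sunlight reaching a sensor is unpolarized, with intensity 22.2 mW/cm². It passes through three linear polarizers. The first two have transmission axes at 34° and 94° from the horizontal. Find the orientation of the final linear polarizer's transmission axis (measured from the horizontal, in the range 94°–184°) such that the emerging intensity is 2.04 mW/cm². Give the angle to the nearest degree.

θ ≈ 125°

Unpolarized light through the first polarizer → I₁ = ½ I₀, now polarized at 34°.
I₂ = I₁ cos²(94° − 34°) = 0.5 I₀ · cos²(60°) = 0.125 I₀.
Target fraction: 2.04 / 22.2 mW/cm² = 0.09189 of I₀.
Need I₃/I₀ = 0.09189, so cos²(θ − 94°) = 0.09189 / 0.125 = 0.7351.
θ − 94° = arccos(√0.7351) = 31.0°, giving θ ≈ 94 + 31.0 = 125.0°.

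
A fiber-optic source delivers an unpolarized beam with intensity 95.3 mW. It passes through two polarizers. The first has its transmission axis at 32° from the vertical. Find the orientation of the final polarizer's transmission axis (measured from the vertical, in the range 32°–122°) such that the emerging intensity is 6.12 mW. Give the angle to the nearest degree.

Unpolarized light through the first polarizer → I₁ = ½ I₀, now polarized at 32°.
Target fraction: 6.12 / 95.3 mW = 0.06422 of I₀.
Need I₂/I₀ = 0.06422, so cos²(θ − 32°) = 0.06422 / 0.5 = 0.1284.
θ − 32° = arccos(√0.1284) = 69.0°, giving θ ≈ 32 + 69.0 = 101.0°.

θ ≈ 101°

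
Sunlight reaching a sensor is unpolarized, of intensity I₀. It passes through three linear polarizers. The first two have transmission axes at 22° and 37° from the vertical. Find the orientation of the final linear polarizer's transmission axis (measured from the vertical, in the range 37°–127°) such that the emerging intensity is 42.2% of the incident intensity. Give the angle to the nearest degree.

Unpolarized light through the first polarizer → I₁ = ½ I₀, now polarized at 22°.
I₂ = I₁ cos²(37° − 22°) = 0.5 I₀ · cos²(15°) = 0.4665 I₀.
Need I₃/I₀ = 0.422, so cos²(θ − 37°) = 0.422 / 0.4665 = 0.9046.
θ − 37° = arccos(√0.9046) = 18.0°, giving θ ≈ 37 + 18.0 = 55.0°.

θ ≈ 55°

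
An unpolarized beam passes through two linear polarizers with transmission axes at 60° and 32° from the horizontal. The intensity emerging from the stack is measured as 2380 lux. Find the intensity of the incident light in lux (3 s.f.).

Unpolarized light through the first polarizer → I₁ = ½ I₀, now polarized at 60°.
I₂ = I₁ cos²(32° − 60°) = 0.5 I₀ · cos²(28°) = 0.3898 I₀.
So 2380 lux = 0.3898 I₀, giving I₀ = 2380/0.3898 = 6106 lux.

I₀ ≈ 6110 lux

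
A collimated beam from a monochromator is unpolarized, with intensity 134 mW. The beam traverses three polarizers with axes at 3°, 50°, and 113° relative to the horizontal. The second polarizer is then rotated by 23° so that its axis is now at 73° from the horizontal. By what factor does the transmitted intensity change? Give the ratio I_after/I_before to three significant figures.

Before rotation:
Unpolarized light through the first polarizer → I₁ = ½ I₀, now polarized at 3°.
I₂ = I₁ cos²(50° − 3°) = 0.5 I₀ · cos²(47°) = 0.2326 I₀.
I₃ = I₂ cos²(113° − 50°) = 0.2326 I₀ · cos²(63°) = 0.04793 I₀.
After rotation:
Unpolarized light through the first polarizer → I₁ = ½ I₀, now polarized at 3°.
I₂ = I₁ cos²(73° − 3°) = 0.5 I₀ · cos²(70°) = 0.05849 I₀.
I₃ = I₂ cos²(113° − 73°) = 0.05849 I₀ · cos²(40°) = 0.03432 I₀.
Ratio = 0.03432 / 0.04793 = 0.7161.

I_new/I_old ≈ 0.716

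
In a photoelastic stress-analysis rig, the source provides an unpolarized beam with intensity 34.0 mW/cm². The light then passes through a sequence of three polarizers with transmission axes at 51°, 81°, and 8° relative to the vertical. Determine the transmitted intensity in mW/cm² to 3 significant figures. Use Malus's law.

I ≈ 1.09 mW/cm²

Unpolarized light through the first polarizer → I₁ = 34.0 mW/cm²/2 = 17 mW/cm², polarized at 51°.
I₂ = I₁ · cos²(30°) = 17 · 0.75 = 12.75 mW/cm².
I₃ = I₂ · cos²(73°) = 12.75 · 0.08548 = 1.09 mW/cm².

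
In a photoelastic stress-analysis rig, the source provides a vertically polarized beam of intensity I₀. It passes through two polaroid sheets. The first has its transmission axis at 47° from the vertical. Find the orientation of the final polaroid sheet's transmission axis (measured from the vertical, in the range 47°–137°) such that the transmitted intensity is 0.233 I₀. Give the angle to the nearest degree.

θ ≈ 92°

I₁ = I₀ cos²(47° − 0°) = I₀ cos²(47°) = 0.4651 I₀.
Need I₂/I₀ = 0.233, so cos²(θ − 47°) = 0.233 / 0.4651 = 0.5009.
θ − 47° = arccos(√0.5009) = 44.9°, giving θ ≈ 47 + 44.9 = 91.9°.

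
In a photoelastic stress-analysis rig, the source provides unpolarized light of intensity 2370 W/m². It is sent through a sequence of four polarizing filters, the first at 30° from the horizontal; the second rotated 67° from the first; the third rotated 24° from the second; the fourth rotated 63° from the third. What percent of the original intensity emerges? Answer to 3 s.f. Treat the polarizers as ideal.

≈ 1.31%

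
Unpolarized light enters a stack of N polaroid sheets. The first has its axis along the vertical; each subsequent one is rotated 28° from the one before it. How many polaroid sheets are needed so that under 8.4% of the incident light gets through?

First polarizer halves the unpolarized light: factor 1/2.
Each further stage multiplies by cos²(28°) = 0.7796.
After N polarizers: T = 0.5·0.7796^(N−1). Require T < 0.084 ⇒ N−1 > ln(0.084/0.5)/ln(0.7796) = 7.16, so N−1 ≥ 8 and N = 9.
Check: N=9 gives T = 0.06822 < 0.084; N=8 gives T = 0.08751.

N = 9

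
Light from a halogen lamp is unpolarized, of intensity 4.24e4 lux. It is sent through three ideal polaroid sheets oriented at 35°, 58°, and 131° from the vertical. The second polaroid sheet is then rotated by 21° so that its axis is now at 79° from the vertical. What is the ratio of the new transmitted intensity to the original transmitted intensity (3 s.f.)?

Before rotation:
Unpolarized light through the first polarizer → I₁ = ½ I₀, now polarized at 35°.
I₂ = I₁ cos²(58° − 35°) = 0.5 I₀ · cos²(23°) = 0.4237 I₀.
I₃ = I₂ cos²(131° − 58°) = 0.4237 I₀ · cos²(73°) = 0.03622 I₀.
After rotation:
Unpolarized light through the first polarizer → I₁ = ½ I₀, now polarized at 35°.
I₂ = I₁ cos²(79° − 35°) = 0.5 I₀ · cos²(44°) = 0.2587 I₀.
I₃ = I₂ cos²(131° − 79°) = 0.2587 I₀ · cos²(52°) = 0.09807 I₀.
Ratio = 0.09807 / 0.03622 = 2.708.

I_new/I_old ≈ 2.71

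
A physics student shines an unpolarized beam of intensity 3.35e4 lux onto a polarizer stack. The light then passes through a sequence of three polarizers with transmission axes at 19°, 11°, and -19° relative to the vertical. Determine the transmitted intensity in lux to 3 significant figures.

Unpolarized light through the first polarizer → I₁ = 3.35e4 lux/2 = 1.675e+04 lux, polarized at 19°.
I₂ = I₁ · cos²(8°) = 1.675e+04 · 0.9806 = 1.643e+04 lux.
I₃ = I₂ · cos²(30°) = 1.643e+04 · 0.75 = 1.232e+04 lux.

I ≈ 1.23e4 lux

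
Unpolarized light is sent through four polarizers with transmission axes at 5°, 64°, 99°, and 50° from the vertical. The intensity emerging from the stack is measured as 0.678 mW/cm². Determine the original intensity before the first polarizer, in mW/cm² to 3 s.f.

Unpolarized light through the first polarizer → I₁ = ½ I₀, now polarized at 5°.
I₂ = I₁ cos²(64° − 5°) = 0.5 I₀ · cos²(59°) = 0.1326 I₀.
I₃ = I₂ cos²(99° − 64°) = 0.1326 I₀ · cos²(35°) = 0.089 I₀.
I₄ = I₃ cos²(50° − 99°) = 0.089 I₀ · cos²(49°) = 0.03831 I₀.
So 0.678 mW/cm² = 0.03831 I₀, giving I₀ = 0.678/0.03831 = 17.7 mW/cm².

I₀ ≈ 17.7 mW/cm²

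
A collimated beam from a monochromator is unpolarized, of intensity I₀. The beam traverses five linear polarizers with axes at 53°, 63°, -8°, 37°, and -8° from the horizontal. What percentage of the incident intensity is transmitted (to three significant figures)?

≈ 1.28%

Unpolarized light through the first polarizer → I₁ = ½ I₀, now polarized at 53°.
I₂ = I₁ cos²(63° − 53°) = 0.5 I₀ · cos²(10°) = 0.4849 I₀.
I₃ = I₂ cos²(-8° − 63°) = 0.4849 I₀ · cos²(71°) = 0.0514 I₀.
I₄ = I₃ cos²(37° + 8°) = 0.0514 I₀ · cos²(45°) = 0.0257 I₀.
I₅ = I₄ cos²(-8° − 37°) = 0.0257 I₀ · cos²(45°) = 0.01285 I₀.
That is 1.285% of the incident intensity.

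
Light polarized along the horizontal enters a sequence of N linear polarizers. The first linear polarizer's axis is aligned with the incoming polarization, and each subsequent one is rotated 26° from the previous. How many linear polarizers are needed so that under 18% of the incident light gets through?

First polarizer is aligned with the polarization: full transmission.
Each further stage multiplies by cos²(26°) = 0.8078.
After N polarizers: T = 0.8078^(N−1). Require T < 0.18 ⇒ N−1 > ln(0.18)/ln(0.8078) = 8.04, so N−1 ≥ 9 and N = 10.
Check: N=10 gives T = 0.1465 < 0.18; N=9 gives T = 0.1814.

N = 10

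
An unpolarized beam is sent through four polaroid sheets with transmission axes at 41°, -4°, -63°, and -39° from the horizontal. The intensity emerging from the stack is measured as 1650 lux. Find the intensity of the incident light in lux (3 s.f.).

I₀ ≈ 2.98e4 lux

Unpolarized light through the first polarizer → I₁ = ½ I₀, now polarized at 41°.
I₂ = I₁ cos²(-4° − 41°) = 0.5 I₀ · cos²(45°) = 0.25 I₀.
I₃ = I₂ cos²(-63° + 4°) = 0.25 I₀ · cos²(59°) = 0.06632 I₀.
I₄ = I₃ cos²(-39° + 63°) = 0.06632 I₀ · cos²(24°) = 0.05535 I₀.
So 1650 lux = 0.05535 I₀, giving I₀ = 1650/0.05535 = 2.981e+04 lux.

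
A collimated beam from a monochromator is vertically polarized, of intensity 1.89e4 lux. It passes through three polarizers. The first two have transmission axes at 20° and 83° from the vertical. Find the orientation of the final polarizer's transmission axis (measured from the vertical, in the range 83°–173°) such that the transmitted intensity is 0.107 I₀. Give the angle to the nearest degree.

By Malus's law, I₁ = I₀ cos²(20° − 0°) = I₀ cos²(20°) = 0.883 I₀.
I₂ = I₁ cos²(83° − 20°) = 0.883 I₀ · cos²(63°) = 0.182 I₀.
Need I₃/I₀ = 0.107, so cos²(θ − 83°) = 0.107 / 0.182 = 0.5879.
θ − 83° = arccos(√0.5879) = 39.9°, giving θ ≈ 83 + 39.9 = 122.9°.

θ ≈ 123°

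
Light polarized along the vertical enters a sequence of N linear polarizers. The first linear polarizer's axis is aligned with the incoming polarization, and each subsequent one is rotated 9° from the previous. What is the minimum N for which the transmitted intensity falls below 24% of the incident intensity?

N = 59

First polarizer is aligned with the polarization: full transmission.
Each further stage multiplies by cos²(9°) = 0.9755.
After N polarizers: T = 0.9755^(N−1). Require T < 0.24 ⇒ N−1 > ln(0.24)/ln(0.9755) = 57.60, so N−1 ≥ 58 and N = 59.
Check: N=59 gives T = 0.2376 < 0.24; N=58 gives T = 0.2436.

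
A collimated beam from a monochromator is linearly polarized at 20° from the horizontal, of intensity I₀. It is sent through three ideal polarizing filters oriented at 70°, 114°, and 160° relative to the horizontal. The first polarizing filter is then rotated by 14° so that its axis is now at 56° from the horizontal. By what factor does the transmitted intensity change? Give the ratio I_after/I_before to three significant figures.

I_new/I_old ≈ 0.860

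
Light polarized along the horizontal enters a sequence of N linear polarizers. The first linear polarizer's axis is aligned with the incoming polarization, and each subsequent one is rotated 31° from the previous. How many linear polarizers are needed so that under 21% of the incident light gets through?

N = 7

First polarizer is aligned with the polarization: full transmission.
Each further stage multiplies by cos²(31°) = 0.7347.
After N polarizers: T = 0.7347^(N−1). Require T < 0.21 ⇒ N−1 > ln(0.21)/ln(0.7347) = 5.06, so N−1 ≥ 6 and N = 7.
Check: N=7 gives T = 0.1573 < 0.21; N=6 gives T = 0.2141.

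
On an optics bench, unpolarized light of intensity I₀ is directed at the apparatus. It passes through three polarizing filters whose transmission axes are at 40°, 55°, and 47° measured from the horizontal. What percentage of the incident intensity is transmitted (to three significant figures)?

≈ 45.7%

Unpolarized light through the first polarizer → I₁ = ½ I₀, now polarized at 40°.
I₂ = I₁ cos²(55° − 40°) = 0.5 I₀ · cos²(15°) = 0.4665 I₀.
I₃ = I₂ cos²(47° − 55°) = 0.4665 I₀ · cos²(8°) = 0.4575 I₀.
That is 45.75% of the incident intensity.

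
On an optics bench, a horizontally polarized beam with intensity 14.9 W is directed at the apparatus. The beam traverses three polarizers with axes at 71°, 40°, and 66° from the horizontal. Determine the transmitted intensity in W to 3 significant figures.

I ≈ 0.937 W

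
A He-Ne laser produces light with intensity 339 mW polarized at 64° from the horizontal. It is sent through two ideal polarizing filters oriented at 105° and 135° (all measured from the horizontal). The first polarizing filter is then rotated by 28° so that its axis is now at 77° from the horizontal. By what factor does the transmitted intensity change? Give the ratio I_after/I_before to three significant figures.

Before rotation:
I₁ = I₀ cos²(105° − 64°) = I₀ cos²(41°) = 0.5696 I₀.
I₂ = I₁ cos²(135° − 105°) = 0.5696 I₀ · cos²(30°) = 0.4272 I₀.
After rotation:
I₁ = I₀ cos²(77° − 64°) = I₀ cos²(13°) = 0.9494 I₀.
I₂ = I₁ cos²(135° − 77°) = 0.9494 I₀ · cos²(58°) = 0.2666 I₀.
Ratio = 0.2666 / 0.4272 = 0.6241.

I_new/I_old ≈ 0.624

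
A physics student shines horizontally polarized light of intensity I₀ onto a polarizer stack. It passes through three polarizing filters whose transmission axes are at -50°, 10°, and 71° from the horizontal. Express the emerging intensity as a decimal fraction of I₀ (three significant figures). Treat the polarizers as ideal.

≈ 0.0243 I₀

I₁ = I₀ cos²(-50° − 0°) = I₀ cos²(50°) = 0.4132 I₀.
I₂ = I₁ cos²(10° + 50°) = 0.4132 I₀ · cos²(60°) = 0.1033 I₀.
I₃ = I₂ cos²(71° − 10°) = 0.1033 I₀ · cos²(61°) = 0.02428 I₀.
Transmitted fraction = 0.02428.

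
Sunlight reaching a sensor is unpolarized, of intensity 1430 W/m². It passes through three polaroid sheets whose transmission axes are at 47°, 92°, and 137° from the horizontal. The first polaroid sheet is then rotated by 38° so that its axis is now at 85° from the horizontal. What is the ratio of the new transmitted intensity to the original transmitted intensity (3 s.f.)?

I_new/I_old ≈ 1.97

Before rotation:
Unpolarized light through the first polarizer → I₁ = ½ I₀, now polarized at 47°.
I₂ = I₁ cos²(92° − 47°) = 0.5 I₀ · cos²(45°) = 0.25 I₀.
I₃ = I₂ cos²(137° − 92°) = 0.25 I₀ · cos²(45°) = 0.125 I₀.
After rotation:
Unpolarized light through the first polarizer → I₁ = ½ I₀, now polarized at 85°.
I₂ = I₁ cos²(92° − 85°) = 0.5 I₀ · cos²(7°) = 0.4926 I₀.
I₃ = I₂ cos²(137° − 92°) = 0.4926 I₀ · cos²(45°) = 0.2463 I₀.
Ratio = 0.2463 / 0.125 = 1.97.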